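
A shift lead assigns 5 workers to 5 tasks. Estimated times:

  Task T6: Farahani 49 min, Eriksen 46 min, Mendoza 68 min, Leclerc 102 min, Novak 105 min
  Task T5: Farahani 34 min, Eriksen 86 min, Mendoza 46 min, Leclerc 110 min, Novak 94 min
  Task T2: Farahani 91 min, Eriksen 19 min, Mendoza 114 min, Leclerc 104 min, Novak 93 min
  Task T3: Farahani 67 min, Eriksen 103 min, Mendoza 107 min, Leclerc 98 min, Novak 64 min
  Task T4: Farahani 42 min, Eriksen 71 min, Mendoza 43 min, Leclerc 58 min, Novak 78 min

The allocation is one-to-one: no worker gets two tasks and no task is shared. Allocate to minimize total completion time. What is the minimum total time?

Min total: 236 min

Optimal: Farahani→Task T6 (49 min), Eriksen→Task T2 (19 min), Mendoza→Task T5 (46 min), Leclerc→Task T4 (58 min), Novak→Task T3 (64 min) — total 49+19+46+58+64 = 236 min.
Min-entry greedy (repeatedly take the single cheapest remaining cell) gives 262 min, worse by 26.
Next-best assignment: Farahani→Task T5, Eriksen→Task T2, Mendoza→Task T6, Leclerc→Task T4, Novak→Task T3 = 243 min.
Swapping Mendoza↔Leclerc (Mendoza→Task T4 43 min, Leclerc→Task T5 110 min) adds 49.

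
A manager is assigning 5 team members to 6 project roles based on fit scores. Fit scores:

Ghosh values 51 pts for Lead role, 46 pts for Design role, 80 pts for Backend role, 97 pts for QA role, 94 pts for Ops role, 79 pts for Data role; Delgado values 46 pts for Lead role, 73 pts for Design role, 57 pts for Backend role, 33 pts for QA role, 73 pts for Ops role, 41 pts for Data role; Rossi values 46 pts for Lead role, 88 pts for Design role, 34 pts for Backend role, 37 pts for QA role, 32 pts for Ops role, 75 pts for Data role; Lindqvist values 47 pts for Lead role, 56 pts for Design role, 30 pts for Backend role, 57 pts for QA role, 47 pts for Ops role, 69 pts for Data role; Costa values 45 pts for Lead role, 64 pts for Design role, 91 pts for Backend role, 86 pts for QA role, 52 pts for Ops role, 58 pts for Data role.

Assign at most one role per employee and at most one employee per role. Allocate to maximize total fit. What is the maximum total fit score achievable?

Maximum total: 418 pts

Optimal: Ghosh→QA role (97 pts), Delgado→Ops role (73 pts), Rossi→Design role (88 pts), Lindqvist→Data role (69 pts), Costa→Backend role (91 pts) — total 97+73+88+69+91 = 418 pts.
Row-greedy (each employee in turn takes its best remaining role) gives 383 pts, worse by 35.
Next-best assignment: Ghosh→Backend role, Delgado→Ops role, Rossi→Design role, Lindqvist→Data role, Costa→QA role = 396 pts.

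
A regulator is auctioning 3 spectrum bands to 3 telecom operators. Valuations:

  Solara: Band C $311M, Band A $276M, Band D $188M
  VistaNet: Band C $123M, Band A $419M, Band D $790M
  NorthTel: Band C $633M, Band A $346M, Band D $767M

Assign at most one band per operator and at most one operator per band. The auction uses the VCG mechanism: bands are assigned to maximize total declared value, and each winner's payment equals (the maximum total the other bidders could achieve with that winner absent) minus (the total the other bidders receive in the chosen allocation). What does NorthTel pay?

NorthTel pays $35M.

Efficient allocation: Solara→Band A ($276M), VistaNet→Band D ($790M), NorthTel→Band C ($633M); total welfare W = $1699M.
NorthTel receives Band C at value $633M, so the others get W − 633 = $1066M.
Without NorthTel: best allocation of the remaining 2 bidders over all 3 bands is Solara→Band C ($311M), VistaNet→Band D ($790M), total $1101M.
VCG payment = (others' best without NorthTel) − (others' welfare with NorthTel) = 1101 − 1066 = $35M.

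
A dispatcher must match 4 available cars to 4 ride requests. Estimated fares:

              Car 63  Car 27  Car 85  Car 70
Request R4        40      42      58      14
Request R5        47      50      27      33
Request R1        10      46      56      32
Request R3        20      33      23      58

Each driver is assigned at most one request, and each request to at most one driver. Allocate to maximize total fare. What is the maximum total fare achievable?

This is a one-to-one assignment (maximum-weight bipartite matching).
Optimal: Car 63→Request R5 ($47), Car 27→Request R1 ($46), Car 85→Request R4 ($58), Car 70→Request R3 ($58) — total 47+46+58+58 = $209.
Max-entry greedy (repeatedly take the single best remaining cell) gives $176, worse by 33.
Next-best assignment: Car 63→Request R4, Car 27→Request R5, Car 85→Request R1, Car 70→Request R3 = $204.
Swapping Car 70↔Car 85 (Car 70→Request R4 $14, Car 85→Request R3 $23) loses 79.
No other one-to-one assignment exceeds $209.

Maximum total: $209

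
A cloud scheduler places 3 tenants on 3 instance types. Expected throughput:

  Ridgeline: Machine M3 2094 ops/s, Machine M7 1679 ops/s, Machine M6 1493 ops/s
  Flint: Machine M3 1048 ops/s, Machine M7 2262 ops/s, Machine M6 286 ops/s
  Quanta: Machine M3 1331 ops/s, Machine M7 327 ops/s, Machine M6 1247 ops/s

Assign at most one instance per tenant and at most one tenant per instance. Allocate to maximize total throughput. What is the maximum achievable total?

Maximum total: 5603 ops/s

This is the linear assignment problem.
Optimal: Ridgeline→Machine M3 (2094 ops/s), Flint→Machine M7 (2262 ops/s), Quanta→Machine M6 (1247 ops/s) — total 2094+2262+1247 = 5603 ops/s.
Next-best assignment: Ridgeline→Machine M6, Flint→Machine M7, Quanta→Machine M3 = 5086 ops/s.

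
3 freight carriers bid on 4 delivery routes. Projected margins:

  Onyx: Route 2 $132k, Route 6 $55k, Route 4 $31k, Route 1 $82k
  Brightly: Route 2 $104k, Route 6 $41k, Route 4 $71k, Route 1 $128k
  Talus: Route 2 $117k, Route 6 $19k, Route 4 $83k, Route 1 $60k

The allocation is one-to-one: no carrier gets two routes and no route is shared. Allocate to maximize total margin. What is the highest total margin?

Max total: $343k

Treat this as an assignment problem: match each carrier to one route.
Optimal: Onyx→Route 2 ($132k), Brightly→Route 1 ($128k), Talus→Route 4 ($83k) — total 132+128+83 = $343k.
Next-best assignment: Onyx→Route 6, Brightly→Route 1, Talus→Route 2 = $300k.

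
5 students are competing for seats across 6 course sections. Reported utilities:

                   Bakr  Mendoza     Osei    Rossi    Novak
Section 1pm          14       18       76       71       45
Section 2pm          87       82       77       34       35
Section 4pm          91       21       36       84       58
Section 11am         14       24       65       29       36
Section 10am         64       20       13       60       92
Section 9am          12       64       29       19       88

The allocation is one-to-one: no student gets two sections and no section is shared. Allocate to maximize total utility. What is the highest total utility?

Maximum total: 403 points

Optimal: Bakr→Section 2pm (87 points), Mendoza→Section 9am (64 points), Osei→Section 1pm (76 points), Rossi→Section 4pm (84 points), Novak→Section 10am (92 points) — total 87+64+76+84+92 = 403 points.
Max-entry greedy (repeatedly take the single best remaining cell) gives 370 points, worse by 33.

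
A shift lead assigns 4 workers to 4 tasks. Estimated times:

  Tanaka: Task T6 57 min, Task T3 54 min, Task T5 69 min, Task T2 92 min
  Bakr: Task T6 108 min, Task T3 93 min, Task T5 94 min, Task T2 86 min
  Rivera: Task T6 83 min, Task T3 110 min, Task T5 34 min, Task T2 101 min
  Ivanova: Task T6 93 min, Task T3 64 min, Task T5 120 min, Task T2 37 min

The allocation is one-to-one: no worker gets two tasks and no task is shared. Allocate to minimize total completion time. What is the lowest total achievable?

This is a one-to-one assignment (minimum-cost bipartite matching).
Optimal: Tanaka→Task T6 (57 min), Bakr→Task T3 (93 min), Rivera→Task T5 (34 min), Ivanova→Task T2 (37 min) — total 57+93+34+37 = 221 min.
Min-entry greedy (repeatedly take the single cheapest remaining cell) gives 233 min, worse by 12.
Next-best assignment: Tanaka→Task T3, Bakr→Task T6, Rivera→Task T5, Ivanova→Task T2 = 233 min.
Swapping Bakr↔Ivanova (Bakr→Task T2 86 min, Ivanova→Task T3 64 min) adds 20.

Minimum total: 221 min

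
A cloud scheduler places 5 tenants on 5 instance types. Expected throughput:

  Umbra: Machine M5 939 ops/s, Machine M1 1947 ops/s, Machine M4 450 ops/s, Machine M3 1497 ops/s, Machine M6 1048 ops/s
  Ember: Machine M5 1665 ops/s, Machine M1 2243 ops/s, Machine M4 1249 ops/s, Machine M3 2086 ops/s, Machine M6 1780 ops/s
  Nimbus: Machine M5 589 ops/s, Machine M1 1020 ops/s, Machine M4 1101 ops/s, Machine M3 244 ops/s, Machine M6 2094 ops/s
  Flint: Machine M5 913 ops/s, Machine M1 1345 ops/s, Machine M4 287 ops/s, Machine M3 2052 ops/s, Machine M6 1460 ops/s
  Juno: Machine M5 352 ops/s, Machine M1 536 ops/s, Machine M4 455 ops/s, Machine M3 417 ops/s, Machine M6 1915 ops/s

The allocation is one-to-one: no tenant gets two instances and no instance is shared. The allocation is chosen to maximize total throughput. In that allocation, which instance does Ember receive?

Treat this as an assignment problem: match each tenant to one instance.
Optimal: Umbra→Machine M1 (1947 ops/s), Ember→Machine M5 (1665 ops/s), Nimbus→Machine M4 (1101 ops/s), Flint→Machine M3 (2052 ops/s), Juno→Machine M6 (1915 ops/s) — total 1947+1665+1101+2052+1915 = 8680 ops/s.
Row-greedy (each tenant in turn takes its best remaining instance) gives 7495 ops/s, worse by 1185.
Next-best assignment: Umbra→Machine M5, Ember→Machine M1, Nimbus→Machine M4, Flint→Machine M3, Juno→Machine M6 = 8250 ops/s.
Swapping Nimbus↔Flint (Nimbus→Machine M3 244 ops/s, Flint→Machine M4 287 ops/s) loses 2622.
Every other assignment is strictly worse.
Ember's own top instance is Machine M1 (2243 ops/s), but forcing Ember→Machine M1 and reassigning the rest optimally gives only 8250 ops/s — worse by 430.

Ember receives Machine M5.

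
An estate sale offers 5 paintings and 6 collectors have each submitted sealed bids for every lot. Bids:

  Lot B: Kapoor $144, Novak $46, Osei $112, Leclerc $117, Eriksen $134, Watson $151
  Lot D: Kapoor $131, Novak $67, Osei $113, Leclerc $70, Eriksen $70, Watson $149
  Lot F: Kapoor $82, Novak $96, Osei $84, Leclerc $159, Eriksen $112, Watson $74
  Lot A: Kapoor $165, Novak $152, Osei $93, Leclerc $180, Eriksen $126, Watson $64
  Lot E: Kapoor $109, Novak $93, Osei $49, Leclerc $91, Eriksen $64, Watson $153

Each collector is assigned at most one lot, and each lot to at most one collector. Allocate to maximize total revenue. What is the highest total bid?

This is a one-to-one assignment (maximum-weight bipartite matching).
Optimal: Eriksen→Lot B ($134), Kapoor→Lot D ($131), Leclerc→Lot F ($159), Novak→Lot A ($152), Watson→Lot E ($153) — total 134+131+159+152+153 = $729.
Column-greedy (each lot in turn goes to its best remaining collector) gives $657, worse by 72.
Swapping Watson↔Leclerc (Watson→Lot F $74, Leclerc→Lot E $91) loses 147.
Every other assignment is strictly worse.

Maximum total: $729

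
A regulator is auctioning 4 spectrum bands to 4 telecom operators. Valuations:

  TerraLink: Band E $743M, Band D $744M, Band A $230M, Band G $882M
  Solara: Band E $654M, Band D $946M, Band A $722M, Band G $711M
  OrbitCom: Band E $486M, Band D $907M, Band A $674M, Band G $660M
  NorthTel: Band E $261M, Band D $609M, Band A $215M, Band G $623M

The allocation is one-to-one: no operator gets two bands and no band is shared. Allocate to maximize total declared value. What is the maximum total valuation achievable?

Maximum total: $2995M

Optimal: TerraLink→Band E ($743M), Solara→Band A ($722M), OrbitCom→Band D ($907M), NorthTel→Band G ($623M) — total 743+722+907+623 = $2995M.
Next-best assignment: TerraLink→Band E, Solara→Band D, OrbitCom→Band A, NorthTel→Band G = $2986M.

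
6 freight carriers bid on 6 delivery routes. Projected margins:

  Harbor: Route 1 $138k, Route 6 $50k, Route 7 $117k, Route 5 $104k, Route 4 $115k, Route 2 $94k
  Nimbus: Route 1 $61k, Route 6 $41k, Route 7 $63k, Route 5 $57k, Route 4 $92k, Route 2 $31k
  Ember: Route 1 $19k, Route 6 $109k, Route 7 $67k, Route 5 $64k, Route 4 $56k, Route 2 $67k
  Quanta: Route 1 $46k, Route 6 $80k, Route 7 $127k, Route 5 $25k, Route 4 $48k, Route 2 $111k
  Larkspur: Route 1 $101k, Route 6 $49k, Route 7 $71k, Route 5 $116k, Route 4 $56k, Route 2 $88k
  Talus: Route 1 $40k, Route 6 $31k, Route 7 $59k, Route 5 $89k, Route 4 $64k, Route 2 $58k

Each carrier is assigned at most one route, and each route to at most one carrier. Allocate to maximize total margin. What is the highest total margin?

Max total: $643k

This is a one-to-one assignment (maximum-weight bipartite matching).
Optimal: Harbor→Route 1 ($138k), Nimbus→Route 4 ($92k), Ember→Route 6 ($109k), Quanta→Route 7 ($127k), Larkspur→Route 2 ($88k), Talus→Route 5 ($89k) — total 138+92+109+127+88+89 = $643k.
Row-greedy (each carrier in turn takes its best remaining route) gives $640k, worse by 3.
Next-best assignment: Harbor→Route 1, Nimbus→Route 4, Ember→Route 6, Quanta→Route 7, Larkspur→Route 5, Talus→Route 2 = $640k.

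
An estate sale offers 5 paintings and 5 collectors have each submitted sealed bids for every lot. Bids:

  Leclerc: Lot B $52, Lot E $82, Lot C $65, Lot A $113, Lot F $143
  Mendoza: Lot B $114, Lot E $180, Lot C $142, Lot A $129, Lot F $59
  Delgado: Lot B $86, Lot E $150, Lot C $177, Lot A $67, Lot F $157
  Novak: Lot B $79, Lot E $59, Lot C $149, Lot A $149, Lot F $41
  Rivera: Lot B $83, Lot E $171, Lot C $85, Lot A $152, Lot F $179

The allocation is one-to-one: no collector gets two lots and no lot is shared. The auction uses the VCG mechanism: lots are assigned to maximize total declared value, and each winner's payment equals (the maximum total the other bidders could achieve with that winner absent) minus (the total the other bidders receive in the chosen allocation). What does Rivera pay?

Efficient allocation: Leclerc→Lot F ($143), Mendoza→Lot B ($114), Delgado→Lot C ($177), Novak→Lot A ($149), Rivera→Lot E ($171); total welfare W = $754.
Rivera receives Lot E at value $171, so the others get W − 171 = $583.
Without Rivera: best allocation of the remaining 4 bidders over all 5 lots is Leclerc→Lot F ($143), Mendoza→Lot E ($180), Delgado→Lot C ($177), Novak→Lot A ($149), total $649.
VCG payment = (others' best without Rivera) − (others' welfare with Rivera) = 649 − 583 = $66.

Rivera pays $66.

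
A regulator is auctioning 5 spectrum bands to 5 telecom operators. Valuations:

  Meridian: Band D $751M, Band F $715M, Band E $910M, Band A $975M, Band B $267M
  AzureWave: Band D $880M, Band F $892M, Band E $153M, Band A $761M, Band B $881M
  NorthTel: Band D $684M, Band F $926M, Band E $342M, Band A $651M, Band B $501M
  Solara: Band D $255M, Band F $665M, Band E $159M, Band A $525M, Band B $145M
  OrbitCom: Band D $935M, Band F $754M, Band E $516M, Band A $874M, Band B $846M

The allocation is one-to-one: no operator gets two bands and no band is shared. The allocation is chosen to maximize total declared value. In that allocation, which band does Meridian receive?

Optimal: Meridian→Band E ($910M), AzureWave→Band B ($881M), NorthTel→Band F ($926M), Solara→Band A ($525M), OrbitCom→Band D ($935M) — total 910+881+926+525+935 = $4177M.
Row-greedy (each operator in turn takes its best remaining band) gives $3556M, worse by 621.
Swapping OrbitCom↔AzureWave (OrbitCom→Band B $846M, AzureWave→Band D $880M) loses 90.
No other one-to-one assignment exceeds $4177M.
Meridian's own top band is Band A ($975M), but forcing Meridian→Band A and reassigning the rest optimally gives only $3876M — worse by 301.

Meridian receives Band E.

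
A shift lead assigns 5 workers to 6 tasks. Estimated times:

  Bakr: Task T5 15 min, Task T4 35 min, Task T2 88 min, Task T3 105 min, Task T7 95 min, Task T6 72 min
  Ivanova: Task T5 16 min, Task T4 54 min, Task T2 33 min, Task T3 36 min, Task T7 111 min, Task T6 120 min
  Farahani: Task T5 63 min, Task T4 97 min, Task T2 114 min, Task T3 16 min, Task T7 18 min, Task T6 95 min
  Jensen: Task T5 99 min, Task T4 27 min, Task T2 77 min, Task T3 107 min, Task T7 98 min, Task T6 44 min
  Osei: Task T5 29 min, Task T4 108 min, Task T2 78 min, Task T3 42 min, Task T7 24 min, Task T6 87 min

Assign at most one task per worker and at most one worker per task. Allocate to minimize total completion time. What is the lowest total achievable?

Optimal: Bakr→Task T5 (15 min), Ivanova→Task T2 (33 min), Farahani→Task T3 (16 min), Jensen→Task T4 (27 min), Osei→Task T7 (24 min) — total 15+33+16+27+24 = 115 min.
Next-best assignment: Bakr→Task T5, Ivanova→Task T2, Farahani→Task T3, Jensen→Task T6, Osei→Task T7 = 132 min.

Minimum total: 115 min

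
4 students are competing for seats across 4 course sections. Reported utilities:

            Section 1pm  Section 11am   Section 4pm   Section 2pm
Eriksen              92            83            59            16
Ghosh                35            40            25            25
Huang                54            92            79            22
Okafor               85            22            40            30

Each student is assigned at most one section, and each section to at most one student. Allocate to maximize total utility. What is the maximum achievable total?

Optimal: Eriksen→Section 11am (83 points), Ghosh→Section 2pm (25 points), Huang→Section 4pm (79 points), Okafor→Section 1pm (85 points) — total 83+25+79+85 = 272 points.
Swapping Huang↔Ghosh (Huang→Section 2pm 22 points, Ghosh→Section 4pm 25 points) loses 57.

Max total: 272 points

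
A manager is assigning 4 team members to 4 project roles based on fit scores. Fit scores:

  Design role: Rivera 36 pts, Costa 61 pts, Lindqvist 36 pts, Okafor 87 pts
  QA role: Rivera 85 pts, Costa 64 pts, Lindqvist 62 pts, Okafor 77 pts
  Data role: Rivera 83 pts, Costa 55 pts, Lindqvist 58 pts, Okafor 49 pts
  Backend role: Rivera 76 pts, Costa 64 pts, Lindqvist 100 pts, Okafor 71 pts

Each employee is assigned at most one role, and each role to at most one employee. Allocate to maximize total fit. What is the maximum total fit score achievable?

Max total: 334 pts

Treat this as an assignment problem: match each employee to one role.
Optimal: Rivera→Data role (83 pts), Costa→QA role (64 pts), Lindqvist→Backend role (100 pts), Okafor→Design role (87 pts) — total 83+64+100+87 = 334 pts.
Max-entry greedy (repeatedly take the single best remaining cell) gives 327 pts, worse by 7.
Next-best assignment: Rivera→QA role, Costa→Data role, Lindqvist→Backend role, Okafor→Design role = 327 pts.
Swapping Lindqvist↔Rivera (Lindqvist→Data role 58 pts, Rivera→Backend role 76 pts) loses 49.
Every other assignment is strictly worse.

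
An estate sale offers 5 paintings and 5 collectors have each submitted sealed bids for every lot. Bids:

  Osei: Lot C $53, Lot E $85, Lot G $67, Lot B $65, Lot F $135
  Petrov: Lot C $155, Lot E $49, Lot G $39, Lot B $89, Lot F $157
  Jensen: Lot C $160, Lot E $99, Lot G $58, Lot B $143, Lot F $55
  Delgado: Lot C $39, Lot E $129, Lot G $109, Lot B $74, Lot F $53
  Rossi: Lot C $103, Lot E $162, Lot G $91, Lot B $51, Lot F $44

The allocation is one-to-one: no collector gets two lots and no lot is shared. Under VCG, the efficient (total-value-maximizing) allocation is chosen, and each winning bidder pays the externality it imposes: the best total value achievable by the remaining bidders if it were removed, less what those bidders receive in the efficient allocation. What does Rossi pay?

Efficient allocation: Osei→Lot F ($135), Petrov→Lot C ($155), Jensen→Lot B ($143), Delgado→Lot G ($109), Rossi→Lot E ($162); total welfare W = $704.
Rossi receives Lot E at value $162, so the others get W − 162 = $542.
Without Rossi: best allocation of the remaining 4 bidders over all 5 lots is Osei→Lot F ($135), Petrov→Lot C ($155), Jensen→Lot B ($143), Delgado→Lot E ($129), total $562.
VCG payment = (others' best without Rossi) − (others' welfare with Rossi) = 562 − 542 = $20.

Rossi pays $20.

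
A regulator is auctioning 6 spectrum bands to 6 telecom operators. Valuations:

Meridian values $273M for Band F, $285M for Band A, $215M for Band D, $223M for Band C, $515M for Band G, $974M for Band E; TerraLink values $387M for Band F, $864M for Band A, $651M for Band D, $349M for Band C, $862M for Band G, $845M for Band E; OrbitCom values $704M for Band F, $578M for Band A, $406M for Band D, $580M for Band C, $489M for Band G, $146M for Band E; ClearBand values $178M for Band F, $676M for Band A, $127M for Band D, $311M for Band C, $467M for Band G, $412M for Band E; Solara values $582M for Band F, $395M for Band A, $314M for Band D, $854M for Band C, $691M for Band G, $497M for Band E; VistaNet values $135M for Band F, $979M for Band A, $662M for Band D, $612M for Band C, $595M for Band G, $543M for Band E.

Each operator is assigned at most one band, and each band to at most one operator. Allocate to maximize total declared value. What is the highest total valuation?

Optimal: Meridian→Band E ($974M), TerraLink→Band G ($862M), OrbitCom→Band F ($704M), ClearBand→Band A ($676M), Solara→Band C ($854M), VistaNet→Band D ($662M) — total 974+862+704+676+854+662 = $4732M.
Row-greedy (each operator in turn takes its best remaining band) gives $4525M, worse by 207.
No other one-to-one assignment exceeds $4732M.

Maximum total: $4732M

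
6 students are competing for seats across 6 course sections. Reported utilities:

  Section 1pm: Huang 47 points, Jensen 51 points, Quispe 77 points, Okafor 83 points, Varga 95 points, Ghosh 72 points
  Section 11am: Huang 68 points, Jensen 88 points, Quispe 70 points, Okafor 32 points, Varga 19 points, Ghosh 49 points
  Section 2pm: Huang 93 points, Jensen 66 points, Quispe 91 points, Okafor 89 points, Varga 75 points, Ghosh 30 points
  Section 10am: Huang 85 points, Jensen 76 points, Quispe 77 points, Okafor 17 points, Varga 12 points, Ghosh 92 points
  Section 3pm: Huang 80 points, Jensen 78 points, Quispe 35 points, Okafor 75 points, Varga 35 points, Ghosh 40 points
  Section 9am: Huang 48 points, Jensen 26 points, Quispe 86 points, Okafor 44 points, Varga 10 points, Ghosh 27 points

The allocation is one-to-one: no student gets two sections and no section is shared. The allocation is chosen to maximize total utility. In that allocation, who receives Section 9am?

Optimal: Huang→Section 3pm (80 points), Jensen→Section 11am (88 points), Quispe→Section 9am (86 points), Okafor→Section 2pm (89 points), Varga→Section 1pm (95 points), Ghosh→Section 10am (92 points) — total 80+88+86+89+95+92 = 530 points.
Next-best assignment: Huang→Section 2pm, Jensen→Section 11am, Quispe→Section 9am, Okafor→Section 3pm, Varga→Section 1pm, Ghosh→Section 10am = 529 points.
Every other assignment is strictly worse.
Quispe's own top section is Section 2pm (91 points), but forcing Quispe→Section 2pm and reassigning the rest optimally gives only 490 points — worse by 40.

Quispe receives Section 9am.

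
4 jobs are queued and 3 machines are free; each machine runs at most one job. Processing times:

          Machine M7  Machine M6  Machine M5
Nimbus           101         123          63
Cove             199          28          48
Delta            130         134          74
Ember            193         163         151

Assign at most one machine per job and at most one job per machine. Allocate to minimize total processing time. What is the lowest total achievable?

Optimal: Nimbus→Machine M7 (101 min), Cove→Machine M6 (28 min), Delta→Machine M5 (74 min) — total 101+28+74 = 203 min.
Min-entry greedy (repeatedly take the single cheapest remaining cell) gives 221 min, worse by 18.
No other one-to-one assignment undercuts 203 min.

Min total: 203 min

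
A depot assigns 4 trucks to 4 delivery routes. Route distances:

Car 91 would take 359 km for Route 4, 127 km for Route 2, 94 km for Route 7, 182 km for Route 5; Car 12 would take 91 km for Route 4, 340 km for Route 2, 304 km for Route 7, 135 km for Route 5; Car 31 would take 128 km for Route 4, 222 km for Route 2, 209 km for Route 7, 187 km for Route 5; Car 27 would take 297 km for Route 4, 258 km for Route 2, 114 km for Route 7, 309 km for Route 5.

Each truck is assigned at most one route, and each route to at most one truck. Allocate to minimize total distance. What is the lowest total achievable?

Minimum total: 504 km

Optimal: Car 91→Route 2 (127 km), Car 12→Route 5 (135 km), Car 31→Route 4 (128 km), Car 27→Route 7 (114 km) — total 127+135+128+114 = 504 km.
Column-greedy (each route in turn goes to its cheapest remaining truck) gives 519 km, worse by 15.
Next-best assignment: Car 91→Route 2, Car 12→Route 4, Car 31→Route 5, Car 27→Route 7 = 519 km.
Swapping Car 12↔Car 31 (Car 12→Route 4 91 km, Car 31→Route 5 187 km) adds 15.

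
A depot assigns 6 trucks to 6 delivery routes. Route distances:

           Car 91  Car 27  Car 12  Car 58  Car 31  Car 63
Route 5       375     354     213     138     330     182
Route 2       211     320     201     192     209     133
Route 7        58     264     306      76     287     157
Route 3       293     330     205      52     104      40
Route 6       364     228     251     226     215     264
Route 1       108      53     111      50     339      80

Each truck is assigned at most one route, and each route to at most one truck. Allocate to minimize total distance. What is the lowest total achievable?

Min total: 705 km

Optimal: Car 91→Route 7 (58 km), Car 27→Route 1 (53 km), Car 12→Route 2 (201 km), Car 58→Route 5 (138 km), Car 31→Route 6 (215 km), Car 63→Route 3 (40 km) — total 58+53+201+138+215+40 = 705 km.
Min-entry greedy (repeatedly take the single cheapest remaining cell) gives 918 km, worse by 213.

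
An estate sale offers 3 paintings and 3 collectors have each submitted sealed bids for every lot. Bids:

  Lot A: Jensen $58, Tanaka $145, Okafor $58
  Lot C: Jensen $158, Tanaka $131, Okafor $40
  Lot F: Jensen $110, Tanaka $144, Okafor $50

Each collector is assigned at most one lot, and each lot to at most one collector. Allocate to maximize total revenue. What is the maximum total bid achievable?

Optimal: Jensen→Lot C ($158), Tanaka→Lot F ($144), Okafor→Lot A ($58) — total 158+144+58 = $360.
Next-best assignment: Jensen→Lot C, Tanaka→Lot A, Okafor→Lot F = $353.
No other one-to-one assignment exceeds $360.

Maximum total: $360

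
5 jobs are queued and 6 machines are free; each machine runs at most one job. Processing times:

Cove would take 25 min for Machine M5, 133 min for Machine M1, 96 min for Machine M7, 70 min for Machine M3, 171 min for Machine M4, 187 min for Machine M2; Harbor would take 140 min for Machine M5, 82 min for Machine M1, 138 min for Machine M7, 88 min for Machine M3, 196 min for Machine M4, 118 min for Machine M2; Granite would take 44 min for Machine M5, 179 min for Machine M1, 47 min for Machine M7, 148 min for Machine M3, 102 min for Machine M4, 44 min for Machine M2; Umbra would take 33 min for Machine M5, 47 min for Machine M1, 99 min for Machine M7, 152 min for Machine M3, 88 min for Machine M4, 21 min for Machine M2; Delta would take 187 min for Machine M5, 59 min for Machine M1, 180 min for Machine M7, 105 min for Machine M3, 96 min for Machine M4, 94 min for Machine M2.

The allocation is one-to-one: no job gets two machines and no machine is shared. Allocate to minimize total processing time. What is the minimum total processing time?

Minimum total: 240 min

This is the linear assignment problem.
Optimal: Cove→Machine M5 (25 min), Harbor→Machine M3 (88 min), Granite→Machine M7 (47 min), Umbra→Machine M2 (21 min), Delta→Machine M1 (59 min) — total 25+88+47+21+59 = 240 min.
Row-greedy (each job in turn takes its cheapest remaining machine) gives 344 min, worse by 104.
Checked against all permutations: 240 min is optimal.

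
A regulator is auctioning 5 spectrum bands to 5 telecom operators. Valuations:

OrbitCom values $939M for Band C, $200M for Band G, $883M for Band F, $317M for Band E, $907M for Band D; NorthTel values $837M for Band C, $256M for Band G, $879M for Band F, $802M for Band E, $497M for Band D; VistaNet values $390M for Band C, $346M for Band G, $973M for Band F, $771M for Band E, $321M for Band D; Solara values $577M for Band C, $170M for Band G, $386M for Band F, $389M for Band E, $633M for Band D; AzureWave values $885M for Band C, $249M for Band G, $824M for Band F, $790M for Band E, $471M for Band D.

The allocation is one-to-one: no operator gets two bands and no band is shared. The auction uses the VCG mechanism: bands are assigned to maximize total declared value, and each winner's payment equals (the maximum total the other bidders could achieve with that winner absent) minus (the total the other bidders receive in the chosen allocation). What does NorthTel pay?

Efficient allocation: OrbitCom→Band D ($907M), NorthTel→Band E ($802M), VistaNet→Band F ($973M), Solara→Band G ($170M), AzureWave→Band C ($885M); total welfare W = $3737M.
NorthTel receives Band E at value $802M, so the others get W − 802 = $2935M.
Without NorthTel: best allocation of the remaining 4 bidders over all 5 bands is OrbitCom→Band C ($939M), VistaNet→Band F ($973M), Solara→Band D ($633M), AzureWave→Band E ($790M), total $3335M.
VCG payment = (others' best without NorthTel) − (others' welfare with NorthTel) = 3335 − 2935 = $400M.

NorthTel pays $400M.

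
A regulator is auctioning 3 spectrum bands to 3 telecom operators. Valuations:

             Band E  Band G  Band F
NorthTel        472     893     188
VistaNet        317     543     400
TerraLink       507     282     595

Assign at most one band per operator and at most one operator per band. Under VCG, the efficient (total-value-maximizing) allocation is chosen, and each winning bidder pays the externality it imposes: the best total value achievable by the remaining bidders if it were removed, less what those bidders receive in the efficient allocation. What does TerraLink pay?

Efficient allocation: NorthTel→Band G ($893M), VistaNet→Band E ($317M), TerraLink→Band F ($595M); total welfare W = $1805M.
TerraLink receives Band F at value $595M, so the others get W − 595 = $1210M.
Without TerraLink: best allocation of the remaining 2 bidders over all 3 bands is NorthTel→Band G ($893M), VistaNet→Band F ($400M), total $1293M.
VCG payment = (others' best without TerraLink) − (others' welfare with TerraLink) = 1293 − 1210 = $83M.

TerraLink pays $83M.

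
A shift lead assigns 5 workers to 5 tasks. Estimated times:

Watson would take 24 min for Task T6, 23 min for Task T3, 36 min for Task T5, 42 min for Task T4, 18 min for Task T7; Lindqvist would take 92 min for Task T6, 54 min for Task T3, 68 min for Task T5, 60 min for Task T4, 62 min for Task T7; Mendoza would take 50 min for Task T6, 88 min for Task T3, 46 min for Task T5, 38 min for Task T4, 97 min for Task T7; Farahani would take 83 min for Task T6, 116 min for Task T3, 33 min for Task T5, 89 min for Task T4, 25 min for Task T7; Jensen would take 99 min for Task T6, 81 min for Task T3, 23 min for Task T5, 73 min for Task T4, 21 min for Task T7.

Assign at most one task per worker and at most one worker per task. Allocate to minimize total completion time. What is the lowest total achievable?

This is a one-to-one assignment (minimum-cost bipartite matching).
Optimal: Watson→Task T6 (24 min), Lindqvist→Task T3 (54 min), Mendoza→Task T4 (38 min), Farahani→Task T7 (25 min), Jensen→Task T5 (23 min) — total 24+54+38+25+23 = 164 min.
Next-best assignment: Watson→Task T6, Lindqvist→Task T3, Mendoza→Task T4, Farahani→Task T5, Jensen→Task T7 = 170 min.

Minimum total: 164 min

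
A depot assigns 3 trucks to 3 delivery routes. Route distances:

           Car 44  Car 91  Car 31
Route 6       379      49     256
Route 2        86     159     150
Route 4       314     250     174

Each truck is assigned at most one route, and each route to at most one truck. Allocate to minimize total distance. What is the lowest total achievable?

Min total: 309 km

Optimal: Car 44→Route 2 (86 km), Car 91→Route 6 (49 km), Car 31→Route 4 (174 km) — total 86+49+174 = 309 km.
Next-best assignment: Car 44→Route 4, Car 91→Route 6, Car 31→Route 2 = 513 km.
Every other assignment is strictly worse.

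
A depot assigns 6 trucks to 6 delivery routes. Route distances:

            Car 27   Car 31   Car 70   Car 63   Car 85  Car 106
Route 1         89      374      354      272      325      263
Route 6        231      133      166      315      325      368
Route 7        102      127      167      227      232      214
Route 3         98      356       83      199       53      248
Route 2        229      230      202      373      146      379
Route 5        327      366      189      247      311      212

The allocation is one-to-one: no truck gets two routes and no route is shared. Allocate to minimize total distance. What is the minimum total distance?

Minimum total: 890 km

Optimal: Car 27→Route 1 (89 km), Car 31→Route 6 (133 km), Car 70→Route 3 (83 km), Car 63→Route 7 (227 km), Car 85→Route 2 (146 km), Car 106→Route 5 (212 km) — total 89+133+83+227+146+212 = 890 km.
Row-greedy (each truck in turn takes its cheapest remaining route) gives 1060 km, worse by 170.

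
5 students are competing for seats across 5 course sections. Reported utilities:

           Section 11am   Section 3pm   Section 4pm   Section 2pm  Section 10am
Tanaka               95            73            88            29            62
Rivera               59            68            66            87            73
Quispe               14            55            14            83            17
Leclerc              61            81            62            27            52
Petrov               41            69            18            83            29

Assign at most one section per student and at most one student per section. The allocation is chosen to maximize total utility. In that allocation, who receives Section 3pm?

Petrov receives Section 3pm.

Optimal: Tanaka→Section 11am (95 points), Rivera→Section 10am (73 points), Quispe→Section 2pm (83 points), Leclerc→Section 4pm (62 points), Petrov→Section 3pm (69 points) — total 95+73+83+62+69 = 382 points.
Row-greedy (each student in turn takes its best remaining section) gives 328 points, worse by 54.
Next-best assignment: Tanaka→Section 4pm, Rivera→Section 10am, Quispe→Section 2pm, Leclerc→Section 11am, Petrov→Section 3pm = 374 points.
Swapping Tanaka↔Rivera (Tanaka→Section 10am 62 points, Rivera→Section 11am 59 points) loses 47.
Petrov's own top section is Section 2pm (83 points), but forcing Petrov→Section 2pm and reassigning the rest optimally gives only 368 points — worse by 14.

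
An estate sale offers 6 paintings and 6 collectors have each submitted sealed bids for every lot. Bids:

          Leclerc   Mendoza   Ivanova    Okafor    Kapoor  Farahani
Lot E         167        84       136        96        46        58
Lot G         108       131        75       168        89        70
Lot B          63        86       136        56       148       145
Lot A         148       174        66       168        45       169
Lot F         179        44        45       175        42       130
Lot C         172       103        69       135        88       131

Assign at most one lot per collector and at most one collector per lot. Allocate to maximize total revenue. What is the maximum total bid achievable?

Max total: $936

Optimal: Leclerc→Lot F ($179), Mendoza→Lot A ($174), Ivanova→Lot E ($136), Okafor→Lot G ($168), Kapoor→Lot B ($148), Farahani→Lot C ($131) — total 179+174+136+168+148+131 = $936.
Column-greedy (each lot in turn goes to its best remaining collector) gives $856, worse by 80.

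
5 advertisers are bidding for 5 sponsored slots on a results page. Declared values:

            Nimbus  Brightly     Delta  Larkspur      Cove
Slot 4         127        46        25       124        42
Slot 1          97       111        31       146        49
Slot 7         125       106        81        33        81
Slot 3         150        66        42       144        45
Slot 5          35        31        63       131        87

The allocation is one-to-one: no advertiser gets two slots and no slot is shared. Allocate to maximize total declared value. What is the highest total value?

This is a one-to-one assignment (maximum-weight bipartite matching).
Optimal: Nimbus→Slot 3 ($150), Brightly→Slot 1 ($111), Delta→Slot 7 ($81), Larkspur→Slot 4 ($124), Cove→Slot 5 ($87) — total 150+111+81+124+87 = $553.
Max-entry greedy (repeatedly take the single best remaining cell) gives $514, worse by 39.
Swapping Brightly↔Delta (Brightly→Slot 7 $106, Delta→Slot 1 $31) loses 55.

Maximum total: $553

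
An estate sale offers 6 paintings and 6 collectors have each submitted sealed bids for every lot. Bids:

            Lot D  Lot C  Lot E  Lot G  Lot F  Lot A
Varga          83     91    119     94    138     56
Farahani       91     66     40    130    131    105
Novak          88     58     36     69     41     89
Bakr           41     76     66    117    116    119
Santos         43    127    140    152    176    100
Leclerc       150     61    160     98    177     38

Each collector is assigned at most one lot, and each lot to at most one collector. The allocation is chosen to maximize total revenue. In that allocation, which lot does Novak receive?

Novak receives Lot D.

Treat this as an assignment problem: match each collector to one lot.
Optimal: Varga→Lot C ($91), Farahani→Lot G ($130), Novak→Lot D ($88), Bakr→Lot A ($119), Santos→Lot F ($176), Leclerc→Lot E ($160) — total 91+130+88+119+176+160 = $764.
Column-greedy (each lot in turn goes to its best remaining collector) gives $731, worse by 33.
Checked against all permutations: $764 is optimal.
Novak's own top lot is Lot A ($89), but forcing Novak→Lot A and reassigning the rest optimally gives only $740 — worse by 24.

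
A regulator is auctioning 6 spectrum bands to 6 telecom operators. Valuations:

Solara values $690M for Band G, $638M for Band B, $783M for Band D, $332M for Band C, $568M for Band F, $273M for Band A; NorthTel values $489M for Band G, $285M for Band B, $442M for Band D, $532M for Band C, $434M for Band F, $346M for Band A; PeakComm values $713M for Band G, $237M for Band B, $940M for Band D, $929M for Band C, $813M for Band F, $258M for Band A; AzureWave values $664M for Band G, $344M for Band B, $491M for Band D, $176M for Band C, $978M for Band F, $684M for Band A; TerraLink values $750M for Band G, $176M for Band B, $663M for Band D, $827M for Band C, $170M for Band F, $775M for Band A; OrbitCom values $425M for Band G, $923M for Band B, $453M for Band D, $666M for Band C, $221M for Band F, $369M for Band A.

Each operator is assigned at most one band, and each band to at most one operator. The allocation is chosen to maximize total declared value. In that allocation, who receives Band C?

PeakComm receives Band C.

This is a one-to-one assignment (maximum-weight bipartite matching).
Optimal: Solara→Band D ($783M), NorthTel→Band G ($489M), PeakComm→Band C ($929M), AzureWave→Band F ($978M), TerraLink→Band A ($775M), OrbitCom→Band B ($923M) — total 783+489+929+978+775+923 = $4877M.
Max-entry greedy (repeatedly take the single best remaining cell) gives $4704M, worse by 173.
PeakComm's own top band is Band D ($940M), but forcing PeakComm→Band D and reassigning the rest optimally gives only $4838M — worse by 39.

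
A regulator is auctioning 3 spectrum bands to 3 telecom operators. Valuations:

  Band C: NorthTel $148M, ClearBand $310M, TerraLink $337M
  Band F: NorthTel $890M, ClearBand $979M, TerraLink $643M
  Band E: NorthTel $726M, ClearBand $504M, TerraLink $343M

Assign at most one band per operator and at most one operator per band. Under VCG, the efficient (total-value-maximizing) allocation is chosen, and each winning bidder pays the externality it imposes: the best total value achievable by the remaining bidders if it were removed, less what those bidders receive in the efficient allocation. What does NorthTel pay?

NorthTel pays $6M.

Efficient allocation: NorthTel→Band E ($726M), ClearBand→Band F ($979M), TerraLink→Band C ($337M); total welfare W = $2042M.
NorthTel receives Band E at value $726M, so the others get W − 726 = $1316M.
Without NorthTel: best allocation of the remaining 2 bidders over all 3 bands is ClearBand→Band F ($979M), TerraLink→Band E ($343M), total $1322M.
VCG payment = (others' best without NorthTel) − (others' welfare with NorthTel) = 1322 − 1316 = $6M.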